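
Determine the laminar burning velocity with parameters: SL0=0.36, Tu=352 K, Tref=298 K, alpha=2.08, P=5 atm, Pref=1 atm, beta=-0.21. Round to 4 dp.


SL = SL0 * (Tu/Tref)^alpha * (P/Pref)^beta
T ratio = 352/298 = 1.18120805
(T ratio)^alpha = 1.18120805^2.08 = 1.413966
(P/Pref)^beta = 5^(-0.21) = 0.713208
SL = 0.36 * 1.413966 * 0.713208 = 0.3630 m/s


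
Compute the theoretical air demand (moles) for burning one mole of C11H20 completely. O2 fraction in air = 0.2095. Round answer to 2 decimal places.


Balanced combustion: C11H20 + 16 O2 -> 11 CO2 + 10 H2O
O2 needed = C + H/4 = 11 + 20/4 = 16.00 moles
Air moles = O2 / 0.2095 = 16.00 / 0.2095 = 76.37 moles air


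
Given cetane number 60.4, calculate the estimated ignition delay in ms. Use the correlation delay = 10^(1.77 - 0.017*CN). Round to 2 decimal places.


delay = 10^(1.77 - 0.017*CN)
Exponent = 1.77 - 0.017*60.4 = 0.7432
delay = 10^0.7432 = 5.54 ms


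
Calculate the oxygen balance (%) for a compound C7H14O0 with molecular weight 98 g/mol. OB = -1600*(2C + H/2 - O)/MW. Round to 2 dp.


OB = -1600 * (2C + H/2 - O) / MW
Inner = 2*7 + 14/2 - 0 = 21.00
OB = -1600 * 21.00 / 98 = -342.86%


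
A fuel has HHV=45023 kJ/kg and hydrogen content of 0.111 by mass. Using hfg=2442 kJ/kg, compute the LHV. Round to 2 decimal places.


LHV = HHV - hfg * 9 * H
Water correction = 2442 * 9 * 0.111 = 2439.558 kJ/kg
LHV = 45023 - 2439.558 = 42583.44 kJ/kg


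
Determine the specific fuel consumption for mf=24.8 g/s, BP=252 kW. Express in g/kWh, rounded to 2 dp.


SFC = (mf / BP) * 3600
Rate = 24.8 / 252 = 0.098413 g/(s*kW)
SFC = 0.098413 * 3600 = 354.29 g/kWh


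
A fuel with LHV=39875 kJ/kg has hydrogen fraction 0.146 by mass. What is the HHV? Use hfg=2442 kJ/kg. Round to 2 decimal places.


HHV = LHV + hfg * 9 * H
Water addition = 2442 * 9 * 0.146 = 3208.788 kJ/kg
HHV = 39875 + 3208.788 = 43083.79 kJ/kg


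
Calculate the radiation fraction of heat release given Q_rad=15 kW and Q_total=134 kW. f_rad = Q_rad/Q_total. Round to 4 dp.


f_rad = Q_rad / Q_total
f_rad = 15 / 134 = 0.1119


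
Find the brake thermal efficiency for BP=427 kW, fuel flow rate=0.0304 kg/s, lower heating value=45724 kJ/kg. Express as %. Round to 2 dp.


eta_BTE = (BP / (mf * LHV)) * 100
Denominator = 0.0304 * 45724 = 1390.0096 kW
eta_BTE = (427 / 1390.0096) * 100 = 30.72%


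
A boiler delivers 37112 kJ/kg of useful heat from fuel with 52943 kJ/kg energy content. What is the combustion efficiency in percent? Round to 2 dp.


Efficiency = (Q_useful / Q_fuel) * 100
Efficiency = (37112 / 52943) * 100
Efficiency = 0.7010 * 100 = 70.10%


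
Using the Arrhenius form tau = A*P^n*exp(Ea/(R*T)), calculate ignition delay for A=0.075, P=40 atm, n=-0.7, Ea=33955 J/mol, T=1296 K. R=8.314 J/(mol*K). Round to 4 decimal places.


tau = A * P^n * exp(Ea/(R*T))
P^n = 40^(-0.7) = 0.07560630
Ea/(R*T) = 33955/(8.314*1296) = 3.151292
exp(Ea/(R*T)) = 23.366245
tau = 0.075 * 0.07560630 * 23.366245 = 0.1325 ms


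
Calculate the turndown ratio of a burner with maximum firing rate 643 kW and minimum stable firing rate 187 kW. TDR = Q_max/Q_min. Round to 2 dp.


TDR = Q_max / Q_min
TDR = 643 / 187 = 3.44


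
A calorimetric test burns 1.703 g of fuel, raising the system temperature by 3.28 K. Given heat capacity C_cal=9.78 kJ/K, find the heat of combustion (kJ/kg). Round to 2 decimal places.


Hc = C_cal * delta_T / m_fuel
Q_released = 9.78 * 3.28 = 32.0784 kJ
m_fuel = 1.703 g = 1.703/1000 kg = 0.001703 kg
Hc = 32.0784 / 0.001703 = 18836.41 kJ/kg


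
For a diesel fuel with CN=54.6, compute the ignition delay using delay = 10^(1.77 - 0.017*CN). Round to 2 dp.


delay = 10^(1.77 - 0.017*CN)
Exponent = 1.77 - 0.017*54.6 = 0.8418
delay = 10^0.8418 = 6.95 ms


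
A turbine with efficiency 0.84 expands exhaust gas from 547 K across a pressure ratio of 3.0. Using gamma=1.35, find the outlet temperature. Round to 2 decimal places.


T_out = T_in * (1 - eta * (1 - PR^(-(gamma-1)/gamma)))
Exponent = -(1.35-1)/1.35 = -0.25925926
PR^exp = 3.0^(-0.25925926) = 0.75214556
Factor = 1 - 0.84*(1 - 0.75214556) = 0.79180227
T_out = 547 * 0.79180227 = 433.12 K


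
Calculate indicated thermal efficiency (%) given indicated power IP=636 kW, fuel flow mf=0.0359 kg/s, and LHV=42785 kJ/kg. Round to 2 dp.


eta_ith = (IP / (mf * LHV)) * 100
Denominator = 0.0359 * 42785 = 1535.9815 kW
eta_ith = (636 / 1535.9815) * 100 = 41.41%


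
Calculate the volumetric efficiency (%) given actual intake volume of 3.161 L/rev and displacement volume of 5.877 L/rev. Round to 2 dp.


eta_v = (V_actual / V_disp) * 100
Ratio = 3.161 / 5.877 = 0.5379
eta_v = 0.5379 * 100 = 53.79%


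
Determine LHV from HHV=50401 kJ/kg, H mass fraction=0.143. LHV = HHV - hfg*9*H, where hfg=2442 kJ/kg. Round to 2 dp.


LHV = HHV - hfg * 9 * H
Water correction = 2442 * 9 * 0.143 = 3142.854 kJ/kg
LHV = 50401 - 3142.854 = 47258.15 kJ/kg


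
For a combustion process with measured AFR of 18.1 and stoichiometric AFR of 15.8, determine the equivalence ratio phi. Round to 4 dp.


phi = AFR_stoich / AFR_actual
phi = 15.8 / 18.1 = 0.8729


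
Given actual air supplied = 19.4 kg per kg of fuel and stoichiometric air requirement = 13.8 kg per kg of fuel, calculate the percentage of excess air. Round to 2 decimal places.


Excess air = actual - stoichiometric = 19.4 - 13.8 = 5.60 kg/kg fuel
Excess air % = (excess / stoich) * 100 = (5.60 / 13.8) * 100 = 40.58%


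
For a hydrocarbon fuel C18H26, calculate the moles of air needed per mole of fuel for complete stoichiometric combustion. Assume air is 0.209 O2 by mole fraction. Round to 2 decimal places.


Balanced combustion: C18H26 + 24.5 O2 -> 18 CO2 + 13 H2O
O2 needed = C + H/4 = 18 + 26/4 = 24.50 moles
Air moles = O2 / 0.209 = 24.50 / 0.209 = 117.22 moles air


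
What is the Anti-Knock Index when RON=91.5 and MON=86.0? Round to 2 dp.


AKI = (RON + MON) / 2
AKI = (91.5 + 86.0) / 2
AKI = 177.5 / 2 = 88.75


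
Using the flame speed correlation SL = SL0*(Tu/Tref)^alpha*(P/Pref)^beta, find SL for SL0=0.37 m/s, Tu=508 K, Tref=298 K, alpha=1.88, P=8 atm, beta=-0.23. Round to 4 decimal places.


SL = SL0 * (Tu/Tref)^alpha * (P/Pref)^beta
T ratio = 508/298 = 1.70469799
(T ratio)^alpha = 1.70469799^1.88 = 2.725820
(P/Pref)^beta = 8^(-0.23) = 0.619854
SL = 0.37 * 2.725820 * 0.619854 = 0.6252 m/s


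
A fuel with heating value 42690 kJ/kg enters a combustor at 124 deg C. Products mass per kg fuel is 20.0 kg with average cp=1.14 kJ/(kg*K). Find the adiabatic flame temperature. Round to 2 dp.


T_ad = T_in + Hc / (m_p * cp)
Denominator = 20.0 * 1.14 = 22.8000
Temperature rise = 42690 / 22.8000 = 1872.37 K
T_ad = 124 + 1872.37 = 1996.37 deg C


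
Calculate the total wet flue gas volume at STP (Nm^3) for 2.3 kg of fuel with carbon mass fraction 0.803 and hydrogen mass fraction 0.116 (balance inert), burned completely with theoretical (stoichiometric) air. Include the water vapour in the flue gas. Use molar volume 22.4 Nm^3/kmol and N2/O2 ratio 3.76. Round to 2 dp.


Per kg fuel: CO2 = (C/12 kmol)*22.4 = (0.803/12)*22.4 = 1.49893 Nm^3
Per kg fuel: H2O = (H/2 kmol)*22.4 = (0.116/2)*22.4 = 1.29920 Nm^3
O2 needed per kg fuel = C/12 + H/4 = 0.803/12 + 0.116/4 = 0.09591667 kmol
Per kg fuel: N2 = O2*3.76*22.4 = 0.09591667*3.76*22.4 = 8.07849 Nm^3
Total per kg = 1.49893 + 1.29920 + 8.07849 = 10.87662 Nm^3
Total = 10.87662 * 2.3 = 25.02 Nm^3


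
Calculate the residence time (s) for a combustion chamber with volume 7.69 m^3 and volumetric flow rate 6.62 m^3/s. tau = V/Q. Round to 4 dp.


tau = V / Q_flow
tau = 7.69 / 6.62 = 1.1616 s


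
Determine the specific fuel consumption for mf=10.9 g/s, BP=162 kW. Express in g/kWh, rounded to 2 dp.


SFC = (mf / BP) * 3600
Rate = 10.9 / 162 = 0.067284 g/(s*kW)
SFC = 0.067284 * 3600 = 242.22 g/kWh


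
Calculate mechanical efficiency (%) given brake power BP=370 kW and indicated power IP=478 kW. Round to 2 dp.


eta_mech = (BP / IP) * 100
Ratio = 370 / 478 = 0.7741
eta_mech = 0.7741 * 100 = 77.41%


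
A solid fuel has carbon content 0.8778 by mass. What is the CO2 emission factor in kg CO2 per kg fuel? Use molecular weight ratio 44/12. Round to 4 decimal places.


EF = C_frac * (M_CO2 / M_C)
EF = 0.8778 * (44/12)
EF = 0.8778 * 3.666667 = 3.2186 kg_CO2/kg_fuel


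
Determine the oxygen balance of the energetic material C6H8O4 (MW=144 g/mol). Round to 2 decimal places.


OB = -1600 * (2C + H/2 - O) / MW
Inner = 2*6 + 8/2 - 4 = 12.00
OB = -1600 * 12.00 / 144 = -133.33%


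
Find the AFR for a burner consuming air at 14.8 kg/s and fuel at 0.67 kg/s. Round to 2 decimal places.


AFR = m_air / m_fuel
AFR = 14.8 / 0.67 = 22.09


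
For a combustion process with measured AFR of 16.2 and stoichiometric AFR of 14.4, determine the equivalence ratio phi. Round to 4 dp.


phi = AFR_stoich / AFR_actual
phi = 14.4 / 16.2 = 0.8889


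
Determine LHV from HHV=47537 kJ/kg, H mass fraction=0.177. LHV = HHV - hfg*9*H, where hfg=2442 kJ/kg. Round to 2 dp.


LHV = HHV - hfg * 9 * H
Water correction = 2442 * 9 * 0.177 = 3890.106 kJ/kg
LHV = 47537 - 3890.106 = 43646.89 kJ/kg


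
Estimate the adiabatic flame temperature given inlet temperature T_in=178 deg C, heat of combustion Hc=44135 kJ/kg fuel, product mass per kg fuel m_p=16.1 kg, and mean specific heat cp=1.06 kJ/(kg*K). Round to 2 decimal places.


T_ad = T_in + Hc / (m_p * cp)
Denominator = 16.1 * 1.06 = 17.0660
Temperature rise = 44135 / 17.0660 = 2586.14 K
T_ad = 178 + 2586.14 = 2764.14 deg C


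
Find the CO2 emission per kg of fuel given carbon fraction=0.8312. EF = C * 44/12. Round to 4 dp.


EF = C_frac * (M_CO2 / M_C)
EF = 0.8312 * (44/12)
EF = 0.8312 * 3.666667 = 3.0477 kg_CO2/kg_fuel


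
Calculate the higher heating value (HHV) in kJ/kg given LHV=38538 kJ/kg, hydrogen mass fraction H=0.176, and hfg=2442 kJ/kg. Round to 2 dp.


HHV = LHV + hfg * 9 * H
Water addition = 2442 * 9 * 0.176 = 3868.128 kJ/kg
HHV = 38538 + 3868.128 = 42406.13 kJ/kg


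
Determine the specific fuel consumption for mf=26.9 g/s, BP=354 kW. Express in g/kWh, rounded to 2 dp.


SFC = (mf / BP) * 3600
Rate = 26.9 / 354 = 0.075989 g/(s*kW)
SFC = 0.075989 * 3600 = 273.56 g/kWh


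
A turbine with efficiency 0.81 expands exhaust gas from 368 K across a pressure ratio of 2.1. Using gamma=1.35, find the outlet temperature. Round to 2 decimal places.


T_out = T_in * (1 - eta * (1 - PR^(-(gamma-1)/gamma)))
Exponent = -(1.35-1)/1.35 = -0.25925926
PR^exp = 2.1^(-0.25925926) = 0.82501466
Factor = 1 - 0.81*(1 - 0.82501466) = 0.85826187
T_out = 368 * 0.85826187 = 315.84 K


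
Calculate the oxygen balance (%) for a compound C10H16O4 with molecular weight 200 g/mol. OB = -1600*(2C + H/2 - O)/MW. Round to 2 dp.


OB = -1600 * (2C + H/2 - O) / MW
Inner = 2*10 + 16/2 - 4 = 24.00
OB = -1600 * 24.00 / 200 = -192.00%


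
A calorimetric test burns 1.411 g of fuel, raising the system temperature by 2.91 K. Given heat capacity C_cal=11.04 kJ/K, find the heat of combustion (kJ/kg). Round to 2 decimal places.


Hc = C_cal * delta_T / m_fuel
Q_released = 11.04 * 2.91 = 32.1264 kJ
m_fuel = 1.411 g = 1.411/1000 kg = 0.001411 kg
Hc = 32.1264 / 0.001411 = 22768.53 kJ/kg


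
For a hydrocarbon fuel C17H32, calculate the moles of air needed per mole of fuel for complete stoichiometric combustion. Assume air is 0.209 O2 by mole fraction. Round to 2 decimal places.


Balanced combustion: C17H32 + 25 O2 -> 17 CO2 + 16 H2O
O2 needed = C + H/4 = 17 + 32/4 = 25.00 moles
Air moles = O2 / 0.209 = 25.00 / 0.209 = 119.62 moles air


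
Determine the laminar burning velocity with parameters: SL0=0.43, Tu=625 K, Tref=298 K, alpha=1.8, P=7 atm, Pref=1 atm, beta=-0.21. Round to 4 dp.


SL = SL0 * (Tu/Tref)^alpha * (P/Pref)^beta
T ratio = 625/298 = 2.09731544
(T ratio)^alpha = 2.09731544^1.8 = 3.793104
(P/Pref)^beta = 7^(-0.21) = 0.664553
SL = 0.43 * 3.793104 * 0.664553 = 1.0839 m/s


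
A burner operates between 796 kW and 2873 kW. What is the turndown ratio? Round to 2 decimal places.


TDR = Q_max / Q_min
TDR = 2873 / 796 = 3.61


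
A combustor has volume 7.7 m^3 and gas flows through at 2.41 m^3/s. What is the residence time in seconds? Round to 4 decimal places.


tau = V / Q_flow
tau = 7.7 / 2.41 = 3.1950 s


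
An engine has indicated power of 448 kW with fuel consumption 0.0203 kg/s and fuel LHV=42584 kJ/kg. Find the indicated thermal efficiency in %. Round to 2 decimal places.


eta_ith = (IP / (mf * LHV)) * 100
Denominator = 0.0203 * 42584 = 864.4552 kW
eta_ith = (448 / 864.4552) * 100 = 51.82%


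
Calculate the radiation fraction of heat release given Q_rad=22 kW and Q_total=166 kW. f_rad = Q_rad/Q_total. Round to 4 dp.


f_rad = Q_rad / Q_total
f_rad = 22 / 166 = 0.1325


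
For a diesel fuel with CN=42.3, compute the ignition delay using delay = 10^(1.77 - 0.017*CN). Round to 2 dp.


delay = 10^(1.77 - 0.017*CN)
Exponent = 1.77 - 0.017*42.3 = 1.0509
delay = 10^1.0509 = 11.24 ms


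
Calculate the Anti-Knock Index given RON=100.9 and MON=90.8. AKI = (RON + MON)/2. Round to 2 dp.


AKI = (RON + MON) / 2
AKI = (100.9 + 90.8) / 2
AKI = 191.7 / 2 = 95.85


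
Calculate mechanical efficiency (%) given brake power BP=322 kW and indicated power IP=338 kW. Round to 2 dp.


eta_mech = (BP / IP) * 100
Ratio = 322 / 338 = 0.9527
eta_mech = 0.9527 * 100 = 95.27%


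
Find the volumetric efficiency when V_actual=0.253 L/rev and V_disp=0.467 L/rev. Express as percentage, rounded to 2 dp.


eta_v = (V_actual / V_disp) * 100
Ratio = 0.253 / 0.467 = 0.5418
eta_v = 0.5418 * 100 = 54.18%


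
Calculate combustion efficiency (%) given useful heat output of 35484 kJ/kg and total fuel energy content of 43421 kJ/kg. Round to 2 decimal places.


Efficiency = (Q_useful / Q_fuel) * 100
Efficiency = (35484 / 43421) * 100
Efficiency = 0.8172 * 100 = 81.72%


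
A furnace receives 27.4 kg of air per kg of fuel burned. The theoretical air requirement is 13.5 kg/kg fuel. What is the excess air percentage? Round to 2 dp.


Excess air = actual - stoichiometric = 27.4 - 13.5 = 13.90 kg/kg fuel
Excess air % = (excess / stoich) * 100 = (13.90 / 13.5) * 100 = 102.96%


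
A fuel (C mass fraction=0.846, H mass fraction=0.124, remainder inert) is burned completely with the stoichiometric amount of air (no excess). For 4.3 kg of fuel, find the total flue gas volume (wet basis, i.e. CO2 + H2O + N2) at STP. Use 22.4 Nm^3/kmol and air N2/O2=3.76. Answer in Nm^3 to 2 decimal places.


Per kg fuel: CO2 = (C/12 kmol)*22.4 = (0.846/12)*22.4 = 1.57920 Nm^3
Per kg fuel: H2O = (H/2 kmol)*22.4 = (0.124/2)*22.4 = 1.38880 Nm^3
O2 needed per kg fuel = C/12 + H/4 = 0.846/12 + 0.124/4 = 0.10150000 kmol
Per kg fuel: N2 = O2*3.76*22.4 = 0.10150000*3.76*22.4 = 8.54874 Nm^3
Total per kg = 1.57920 + 1.38880 + 8.54874 = 11.51674 Nm^3
Total = 11.51674 * 4.3 = 49.52 Nm^3


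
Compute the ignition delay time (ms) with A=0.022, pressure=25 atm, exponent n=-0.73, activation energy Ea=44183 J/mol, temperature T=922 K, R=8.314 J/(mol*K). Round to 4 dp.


tau = A * P^n * exp(Ea/(R*T))
P^n = 25^(-0.73) = 0.09539021
Ea/(R*T) = 44183/(8.314*922) = 5.763871
exp(Ea/(R*T)) = 318.579196
tau = 0.022 * 0.09539021 * 318.579196 = 0.6686 ms


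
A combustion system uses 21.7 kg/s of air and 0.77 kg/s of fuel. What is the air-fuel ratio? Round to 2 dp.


AFR = m_air / m_fuel
AFR = 21.7 / 0.77 = 28.18


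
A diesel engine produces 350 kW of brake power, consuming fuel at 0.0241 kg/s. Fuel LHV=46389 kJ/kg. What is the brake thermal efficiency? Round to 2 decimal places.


eta_BTE = (BP / (mf * LHV)) * 100
Denominator = 0.0241 * 46389 = 1117.9749 kW
eta_BTE = (350 / 1117.9749) * 100 = 31.31%


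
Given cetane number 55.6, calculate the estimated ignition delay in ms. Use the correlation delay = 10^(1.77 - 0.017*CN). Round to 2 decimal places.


delay = 10^(1.77 - 0.017*CN)
Exponent = 1.77 - 0.017*55.6 = 0.8248
delay = 10^0.8248 = 6.68 ms


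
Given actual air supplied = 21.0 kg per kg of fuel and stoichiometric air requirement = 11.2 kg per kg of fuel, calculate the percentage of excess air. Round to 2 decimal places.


Excess air = actual - stoichiometric = 21.0 - 11.2 = 9.80 kg/kg fuel
Excess air % = (excess / stoich) * 100 = (9.80 / 11.2) * 100 = 87.50%


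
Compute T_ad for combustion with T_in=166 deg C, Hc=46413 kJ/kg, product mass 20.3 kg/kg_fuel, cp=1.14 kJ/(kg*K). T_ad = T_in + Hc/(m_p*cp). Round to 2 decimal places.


T_ad = T_in + Hc / (m_p * cp)
Denominator = 20.3 * 1.14 = 23.1420
Temperature rise = 46413 / 23.1420 = 2005.57 K
T_ad = 166 + 2005.57 = 2171.57 deg C


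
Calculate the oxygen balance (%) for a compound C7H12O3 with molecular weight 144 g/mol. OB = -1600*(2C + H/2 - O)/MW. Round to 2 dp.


OB = -1600 * (2C + H/2 - O) / MW
Inner = 2*7 + 12/2 - 3 = 17.00
OB = -1600 * 17.00 / 144 = -188.89%


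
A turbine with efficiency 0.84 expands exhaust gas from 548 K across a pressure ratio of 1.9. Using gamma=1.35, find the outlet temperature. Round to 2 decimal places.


T_out = T_in * (1 - eta * (1 - PR^(-(gamma-1)/gamma)))
Exponent = -(1.35-1)/1.35 = -0.25925926
PR^exp = 1.9^(-0.25925926) = 0.84670193
Factor = 1 - 0.84*(1 - 0.84670193) = 0.87122962
T_out = 548 * 0.87122962 = 477.43 K


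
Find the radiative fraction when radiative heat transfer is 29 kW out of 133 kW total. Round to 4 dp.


f_rad = Q_rad / Q_total
f_rad = 29 / 133 = 0.2180


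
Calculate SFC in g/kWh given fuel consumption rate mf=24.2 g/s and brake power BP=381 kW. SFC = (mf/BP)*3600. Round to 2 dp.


SFC = (mf / BP) * 3600
Rate = 24.2 / 381 = 0.063517 g/(s*kW)
SFC = 0.063517 * 3600 = 228.66 g/kWh


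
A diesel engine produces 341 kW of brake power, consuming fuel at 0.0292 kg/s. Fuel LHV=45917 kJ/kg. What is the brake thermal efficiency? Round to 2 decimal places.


eta_BTE = (BP / (mf * LHV)) * 100
Denominator = 0.0292 * 45917 = 1340.7764 kW
eta_BTE = (341 / 1340.7764) * 100 = 25.43%


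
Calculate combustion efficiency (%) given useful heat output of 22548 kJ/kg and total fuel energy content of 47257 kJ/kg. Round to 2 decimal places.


Efficiency = (Q_useful / Q_fuel) * 100
Efficiency = (22548 / 47257) * 100
Efficiency = 0.4771 * 100 = 47.71%


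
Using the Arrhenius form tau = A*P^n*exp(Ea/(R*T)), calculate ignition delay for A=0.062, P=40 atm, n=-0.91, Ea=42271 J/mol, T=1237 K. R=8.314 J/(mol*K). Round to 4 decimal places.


tau = A * P^n * exp(Ea/(R*T))
P^n = 40^(-0.91) = 0.03484379
Ea/(R*T) = 42271/(8.314*1237) = 4.110199
exp(Ea/(R*T)) = 60.958820
tau = 0.062 * 0.03484379 * 60.958820 = 0.1317 ms


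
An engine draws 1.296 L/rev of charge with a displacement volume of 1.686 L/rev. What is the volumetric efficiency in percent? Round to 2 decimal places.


eta_v = (V_actual / V_disp) * 100
Ratio = 1.296 / 1.686 = 0.7687
eta_v = 0.7687 * 100 = 76.87%


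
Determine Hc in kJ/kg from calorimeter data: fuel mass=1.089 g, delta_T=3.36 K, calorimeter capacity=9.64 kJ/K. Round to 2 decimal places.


Hc = C_cal * delta_T / m_fuel
Q_released = 9.64 * 3.36 = 32.3904 kJ
m_fuel = 1.089 g = 1.089/1000 kg = 0.001089 kg
Hc = 32.3904 / 0.001089 = 29743.25 kJ/kg


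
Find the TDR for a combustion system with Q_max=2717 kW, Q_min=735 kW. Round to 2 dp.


TDR = Q_max / Q_min
TDR = 2717 / 735 = 3.70


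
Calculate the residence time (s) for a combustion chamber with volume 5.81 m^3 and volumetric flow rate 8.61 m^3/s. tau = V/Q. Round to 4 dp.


tau = V / Q_flow
tau = 5.81 / 8.61 = 0.6748 s


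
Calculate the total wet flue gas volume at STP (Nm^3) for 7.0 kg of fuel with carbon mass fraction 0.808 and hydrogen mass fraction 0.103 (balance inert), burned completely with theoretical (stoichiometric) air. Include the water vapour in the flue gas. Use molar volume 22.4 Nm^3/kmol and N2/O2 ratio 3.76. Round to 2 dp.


Per kg fuel: CO2 = (C/12 kmol)*22.4 = (0.808/12)*22.4 = 1.50827 Nm^3
Per kg fuel: H2O = (H/2 kmol)*22.4 = (0.103/2)*22.4 = 1.15360 Nm^3
O2 needed per kg fuel = C/12 + H/4 = 0.808/12 + 0.103/4 = 0.09308333 kmol
Per kg fuel: N2 = O2*3.76*22.4 = 0.09308333*3.76*22.4 = 7.83985 Nm^3
Total per kg = 1.50827 + 1.15360 + 7.83985 = 10.50172 Nm^3
Total = 10.50172 * 7.0 = 73.51 Nm^3


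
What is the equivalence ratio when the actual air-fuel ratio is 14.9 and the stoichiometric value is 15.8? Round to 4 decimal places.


phi = AFR_stoich / AFR_actual
phi = 15.8 / 14.9 = 1.0604


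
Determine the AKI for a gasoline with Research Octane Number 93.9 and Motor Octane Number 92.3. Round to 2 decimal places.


AKI = (RON + MON) / 2
AKI = (93.9 + 92.3) / 2
AKI = 186.2 / 2 = 93.10


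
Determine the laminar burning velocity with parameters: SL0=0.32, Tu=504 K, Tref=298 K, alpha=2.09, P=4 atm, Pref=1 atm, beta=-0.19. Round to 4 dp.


SL = SL0 * (Tu/Tref)^alpha * (P/Pref)^beta
T ratio = 504/298 = 1.69127517
(T ratio)^alpha = 1.69127517^2.09 = 2.998940
(P/Pref)^beta = 4^(-0.19) = 0.768438
SL = 0.32 * 2.998940 * 0.768438 = 0.7374 m/s


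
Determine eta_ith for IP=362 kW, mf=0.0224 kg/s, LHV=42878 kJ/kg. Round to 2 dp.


eta_ith = (IP / (mf * LHV)) * 100
Denominator = 0.0224 * 42878 = 960.4672 kW
eta_ith = (362 / 960.4672) * 100 = 37.69%


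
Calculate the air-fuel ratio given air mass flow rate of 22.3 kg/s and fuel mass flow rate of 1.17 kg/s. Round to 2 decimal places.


AFR = m_air / m_fuel
AFR = 22.3 / 1.17 = 19.06


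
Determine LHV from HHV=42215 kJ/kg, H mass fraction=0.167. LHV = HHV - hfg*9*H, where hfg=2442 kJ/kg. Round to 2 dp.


LHV = HHV - hfg * 9 * H
Water correction = 2442 * 9 * 0.167 = 3670.326 kJ/kg
LHV = 42215 - 3670.326 = 38544.67 kJ/kg


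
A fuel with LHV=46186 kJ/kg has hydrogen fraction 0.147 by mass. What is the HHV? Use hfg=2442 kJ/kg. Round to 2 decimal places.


HHV = LHV + hfg * 9 * H
Water addition = 2442 * 9 * 0.147 = 3230.766 kJ/kg
HHV = 46186 + 3230.766 = 49416.77 kJ/kg


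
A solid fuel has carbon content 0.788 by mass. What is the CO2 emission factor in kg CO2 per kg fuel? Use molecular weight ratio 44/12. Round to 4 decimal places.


EF = C_frac * (M_CO2 / M_C)
EF = 0.788 * (44/12)
EF = 0.788 * 3.666667 = 2.8893 kg_CO2/kg_fuel


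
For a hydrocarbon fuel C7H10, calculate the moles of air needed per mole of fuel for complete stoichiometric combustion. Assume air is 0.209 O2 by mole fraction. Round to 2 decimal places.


Balanced combustion: C7H10 + 9.5 O2 -> 7 CO2 + 5 H2O
O2 needed = C + H/4 = 7 + 10/4 = 9.50 moles
Air moles = O2 / 0.209 = 9.50 / 0.209 = 45.45 moles air


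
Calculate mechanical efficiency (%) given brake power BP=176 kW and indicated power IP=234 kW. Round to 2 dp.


eta_mech = (BP / IP) * 100
Ratio = 176 / 234 = 0.7521
eta_mech = 0.7521 * 100 = 75.21%


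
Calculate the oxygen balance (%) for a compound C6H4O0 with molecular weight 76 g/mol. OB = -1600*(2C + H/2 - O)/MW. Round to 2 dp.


OB = -1600 * (2C + H/2 - O) / MW
Inner = 2*6 + 4/2 - 0 = 14.00
OB = -1600 * 14.00 / 76 = -294.74%


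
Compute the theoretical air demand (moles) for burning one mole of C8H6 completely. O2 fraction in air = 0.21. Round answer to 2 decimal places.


Balanced combustion: C8H6 + 9.5 O2 -> 8 CO2 + 3 H2O
O2 needed = C + H/4 = 8 + 6/4 = 9.50 moles
Air moles = O2 / 0.21 = 9.50 / 0.21 = 45.24 moles air


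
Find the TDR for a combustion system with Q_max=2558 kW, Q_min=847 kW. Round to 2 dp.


TDR = Q_max / Q_min
TDR = 2558 / 847 = 3.02


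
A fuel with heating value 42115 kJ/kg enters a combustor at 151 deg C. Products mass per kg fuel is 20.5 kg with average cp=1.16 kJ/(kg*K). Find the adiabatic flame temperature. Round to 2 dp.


T_ad = T_in + Hc / (m_p * cp)
Denominator = 20.5 * 1.16 = 23.7800
Temperature rise = 42115 / 23.7800 = 1771.03 K
T_ad = 151 + 1771.03 = 1922.03 deg C


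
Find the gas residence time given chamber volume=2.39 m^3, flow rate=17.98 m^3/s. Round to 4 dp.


tau = V / Q_flow
tau = 2.39 / 17.98 = 0.1329 s


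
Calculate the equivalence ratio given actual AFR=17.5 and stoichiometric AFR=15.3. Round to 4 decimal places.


phi = AFR_stoich / AFR_actual
phi = 15.3 / 17.5 = 0.8743


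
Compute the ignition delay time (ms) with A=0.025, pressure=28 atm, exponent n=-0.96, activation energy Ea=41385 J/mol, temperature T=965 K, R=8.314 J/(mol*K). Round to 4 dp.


tau = A * P^n * exp(Ea/(R*T))
P^n = 28^(-0.96) = 0.04080640
Ea/(R*T) = 41385/(8.314*965) = 5.158288
exp(Ea/(R*T)) = 173.866623
tau = 0.025 * 0.04080640 * 173.866623 = 0.1774 ms


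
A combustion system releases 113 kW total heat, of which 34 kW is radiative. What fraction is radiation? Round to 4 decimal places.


f_rad = Q_rad / Q_total
f_rad = 34 / 113 = 0.3009


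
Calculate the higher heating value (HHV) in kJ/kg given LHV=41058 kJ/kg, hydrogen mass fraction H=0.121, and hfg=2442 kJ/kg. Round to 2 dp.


HHV = LHV + hfg * 9 * H
Water addition = 2442 * 9 * 0.121 = 2659.338 kJ/kg
HHV = 41058 + 2659.338 = 43717.34 kJ/kg


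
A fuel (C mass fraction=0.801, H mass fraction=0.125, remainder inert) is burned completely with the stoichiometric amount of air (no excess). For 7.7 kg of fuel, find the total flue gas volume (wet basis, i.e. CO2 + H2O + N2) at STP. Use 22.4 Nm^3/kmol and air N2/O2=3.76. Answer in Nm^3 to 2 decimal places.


Per kg fuel: CO2 = (C/12 kmol)*22.4 = (0.801/12)*22.4 = 1.49520 Nm^3
Per kg fuel: H2O = (H/2 kmol)*22.4 = (0.125/2)*22.4 = 1.40000 Nm^3
O2 needed per kg fuel = C/12 + H/4 = 0.801/12 + 0.125/4 = 0.09800000 kmol
Per kg fuel: N2 = O2*3.76*22.4 = 0.09800000*3.76*22.4 = 8.25395 Nm^3
Total per kg = 1.49520 + 1.40000 + 8.25395 = 11.14915 Nm^3
Total = 11.14915 * 7.7 = 85.85 Nm^3


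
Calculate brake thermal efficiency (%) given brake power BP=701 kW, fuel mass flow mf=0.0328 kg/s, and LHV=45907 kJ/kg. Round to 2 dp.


eta_BTE = (BP / (mf * LHV)) * 100
Denominator = 0.0328 * 45907 = 1505.7496 kW
eta_BTE = (701 / 1505.7496) * 100 = 46.55%


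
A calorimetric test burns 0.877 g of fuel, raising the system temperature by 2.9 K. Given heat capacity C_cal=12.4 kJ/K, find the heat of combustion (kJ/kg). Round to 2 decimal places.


Hc = C_cal * delta_T / m_fuel
Q_released = 12.4 * 2.9 = 35.9600 kJ
m_fuel = 0.877 g = 0.877/1000 kg = 0.000877 kg
Hc = 35.9600 / 0.000877 = 41003.42 kJ/kg


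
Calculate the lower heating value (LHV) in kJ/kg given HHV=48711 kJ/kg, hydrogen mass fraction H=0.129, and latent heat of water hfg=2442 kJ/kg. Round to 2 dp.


LHV = HHV - hfg * 9 * H
Water correction = 2442 * 9 * 0.129 = 2835.162 kJ/kg
LHV = 48711 - 2835.162 = 45875.84 kJ/kg


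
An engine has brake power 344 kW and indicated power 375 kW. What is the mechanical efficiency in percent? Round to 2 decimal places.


eta_mech = (BP / IP) * 100
Ratio = 344 / 375 = 0.9173
eta_mech = 0.9173 * 100 = 91.73%


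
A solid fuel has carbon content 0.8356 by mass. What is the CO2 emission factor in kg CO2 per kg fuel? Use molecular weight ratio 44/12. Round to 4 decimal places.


EF = C_frac * (M_CO2 / M_C)
EF = 0.8356 * (44/12)
EF = 0.8356 * 3.666667 = 3.0639 kg_CO2/kg_fuel


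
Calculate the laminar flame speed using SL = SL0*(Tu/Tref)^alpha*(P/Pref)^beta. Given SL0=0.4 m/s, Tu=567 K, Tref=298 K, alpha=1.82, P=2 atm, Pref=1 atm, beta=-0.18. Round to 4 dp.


SL = SL0 * (Tu/Tref)^alpha * (P/Pref)^beta
T ratio = 567/298 = 1.90268456
(T ratio)^alpha = 1.90268456^1.82 = 3.224390
(P/Pref)^beta = 2^(-0.18) = 0.882703
SL = 0.4 * 3.224390 * 0.882703 = 1.1385 m/s


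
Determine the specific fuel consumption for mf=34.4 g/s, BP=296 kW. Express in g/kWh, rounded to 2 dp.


SFC = (mf / BP) * 3600
Rate = 34.4 / 296 = 0.116216 g/(s*kW)
SFC = 0.116216 * 3600 = 418.38 g/kWh


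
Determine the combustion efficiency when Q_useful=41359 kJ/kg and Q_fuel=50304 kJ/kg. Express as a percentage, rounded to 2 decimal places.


Efficiency = (Q_useful / Q_fuel) * 100
Efficiency = (41359 / 50304) * 100
Efficiency = 0.8222 * 100 = 82.22%


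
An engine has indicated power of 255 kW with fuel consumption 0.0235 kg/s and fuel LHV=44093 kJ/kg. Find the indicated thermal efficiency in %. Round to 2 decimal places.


eta_ith = (IP / (mf * LHV)) * 100
Denominator = 0.0235 * 44093 = 1036.1855 kW
eta_ith = (255 / 1036.1855) * 100 = 24.61%


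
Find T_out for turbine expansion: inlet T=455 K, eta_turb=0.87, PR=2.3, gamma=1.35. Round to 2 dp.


T_out = T_in * (1 - eta * (1 - PR^(-(gamma-1)/gamma)))
Exponent = -(1.35-1)/1.35 = -0.25925926
PR^exp = 2.3^(-0.25925926) = 0.80578413
Factor = 1 - 0.87*(1 - 0.80578413) = 0.83103219
T_out = 455 * 0.83103219 = 378.12 K


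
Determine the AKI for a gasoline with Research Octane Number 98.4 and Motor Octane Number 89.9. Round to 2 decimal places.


AKI = (RON + MON) / 2
AKI = (98.4 + 89.9) / 2
AKI = 188.3 / 2 = 94.15


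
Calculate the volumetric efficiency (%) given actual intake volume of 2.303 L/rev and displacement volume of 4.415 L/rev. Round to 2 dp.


eta_v = (V_actual / V_disp) * 100
Ratio = 2.303 / 4.415 = 0.5216
eta_v = 0.5216 * 100 = 52.16%


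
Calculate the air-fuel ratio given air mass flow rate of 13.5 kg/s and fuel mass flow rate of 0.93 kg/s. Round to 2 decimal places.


AFR = m_air / m_fuel
AFR = 13.5 / 0.93 = 14.52


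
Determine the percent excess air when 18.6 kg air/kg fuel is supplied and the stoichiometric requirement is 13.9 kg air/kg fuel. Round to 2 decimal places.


Excess air = actual - stoichiometric = 18.6 - 13.9 = 4.70 kg/kg fuel
Excess air % = (excess / stoich) * 100 = (4.70 / 13.9) * 100 = 33.81%


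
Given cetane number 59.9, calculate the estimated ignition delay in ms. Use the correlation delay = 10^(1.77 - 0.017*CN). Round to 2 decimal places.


delay = 10^(1.77 - 0.017*CN)
Exponent = 1.77 - 0.017*59.9 = 0.7517
delay = 10^0.7517 = 5.65 ms


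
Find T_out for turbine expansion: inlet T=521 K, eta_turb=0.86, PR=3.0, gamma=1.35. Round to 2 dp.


T_out = T_in * (1 - eta * (1 - PR^(-(gamma-1)/gamma)))
Exponent = -(1.35-1)/1.35 = -0.25925926
PR^exp = 3.0^(-0.25925926) = 0.75214556
Factor = 1 - 0.86*(1 - 0.75214556) = 0.78684518
T_out = 521 * 0.78684518 = 409.95 K


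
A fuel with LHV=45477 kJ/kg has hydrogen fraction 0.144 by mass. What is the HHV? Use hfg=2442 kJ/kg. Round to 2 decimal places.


HHV = LHV + hfg * 9 * H
Water addition = 2442 * 9 * 0.144 = 3164.832 kJ/kg
HHV = 45477 + 3164.832 = 48641.83 kJ/kg


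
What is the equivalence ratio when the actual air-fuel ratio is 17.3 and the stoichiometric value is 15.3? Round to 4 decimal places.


phi = AFR_stoich / AFR_actual
phi = 15.3 / 17.3 = 0.8844


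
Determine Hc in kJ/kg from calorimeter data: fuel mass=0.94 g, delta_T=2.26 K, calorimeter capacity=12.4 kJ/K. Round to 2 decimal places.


Hc = C_cal * delta_T / m_fuel
Q_released = 12.4 * 2.26 = 28.0240 kJ
m_fuel = 0.94 g = 0.94/1000 kg = 0.000940 kg
Hc = 28.0240 / 0.000940 = 29812.77 kJ/kg


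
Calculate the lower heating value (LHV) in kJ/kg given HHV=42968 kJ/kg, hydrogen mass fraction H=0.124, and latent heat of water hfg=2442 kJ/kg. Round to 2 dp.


LHV = HHV - hfg * 9 * H
Water correction = 2442 * 9 * 0.124 = 2725.272 kJ/kg
LHV = 42968 - 2725.272 = 40242.73 kJ/kg


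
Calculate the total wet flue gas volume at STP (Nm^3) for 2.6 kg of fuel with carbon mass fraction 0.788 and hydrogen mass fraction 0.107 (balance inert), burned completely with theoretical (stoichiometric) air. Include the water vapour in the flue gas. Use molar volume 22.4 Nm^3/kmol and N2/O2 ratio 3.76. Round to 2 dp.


Per kg fuel: CO2 = (C/12 kmol)*22.4 = (0.788/12)*22.4 = 1.47093 Nm^3
Per kg fuel: H2O = (H/2 kmol)*22.4 = (0.107/2)*22.4 = 1.19840 Nm^3
O2 needed per kg fuel = C/12 + H/4 = 0.788/12 + 0.107/4 = 0.09241667 kmol
Per kg fuel: N2 = O2*3.76*22.4 = 0.09241667*3.76*22.4 = 7.78370 Nm^3
Total per kg = 1.47093 + 1.19840 + 7.78370 = 10.45303 Nm^3
Total = 10.45303 * 2.6 = 27.18 Nm^3


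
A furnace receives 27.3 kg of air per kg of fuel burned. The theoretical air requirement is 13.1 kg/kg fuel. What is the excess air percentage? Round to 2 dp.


Excess air = actual - stoichiometric = 27.3 - 13.1 = 14.20 kg/kg fuel
Excess air % = (excess / stoich) * 100 = (14.20 / 13.1) * 100 = 108.40%


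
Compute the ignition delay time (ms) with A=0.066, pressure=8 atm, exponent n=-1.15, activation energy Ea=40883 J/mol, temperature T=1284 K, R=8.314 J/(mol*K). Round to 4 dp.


tau = A * P^n * exp(Ea/(R*T))
P^n = 8^(-1.15) = 0.09150536
Ea/(R*T) = 40883/(8.314*1284) = 3.829726
exp(Ea/(R*T)) = 46.049923
tau = 0.066 * 0.09150536 * 46.049923 = 0.2781 ms


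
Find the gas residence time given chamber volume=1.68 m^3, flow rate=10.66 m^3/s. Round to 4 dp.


tau = V / Q_flow
tau = 1.68 / 10.66 = 0.1576 s


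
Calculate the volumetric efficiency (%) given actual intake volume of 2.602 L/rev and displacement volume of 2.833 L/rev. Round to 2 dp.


eta_v = (V_actual / V_disp) * 100
Ratio = 2.602 / 2.833 = 0.9185
eta_v = 0.9185 * 100 = 91.85%


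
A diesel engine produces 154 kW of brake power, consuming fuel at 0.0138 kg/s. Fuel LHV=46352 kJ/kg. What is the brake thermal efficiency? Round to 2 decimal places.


eta_BTE = (BP / (mf * LHV)) * 100
Denominator = 0.0138 * 46352 = 639.6576 kW
eta_BTE = (154 / 639.6576) * 100 = 24.08%


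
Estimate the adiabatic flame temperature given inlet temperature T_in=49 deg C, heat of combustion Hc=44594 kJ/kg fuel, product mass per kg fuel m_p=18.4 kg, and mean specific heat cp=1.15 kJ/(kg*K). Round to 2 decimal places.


T_ad = T_in + Hc / (m_p * cp)
Denominator = 18.4 * 1.15 = 21.1600
Temperature rise = 44594 / 21.1600 = 2107.47 K
T_ad = 49 + 2107.47 = 2156.47 deg C


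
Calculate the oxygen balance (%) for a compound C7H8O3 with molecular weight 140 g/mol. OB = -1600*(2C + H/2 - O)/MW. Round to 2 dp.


OB = -1600 * (2C + H/2 - O) / MW
Inner = 2*7 + 8/2 - 3 = 15.00
OB = -1600 * 15.00 / 140 = -171.43%


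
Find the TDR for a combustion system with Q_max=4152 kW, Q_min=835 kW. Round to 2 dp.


TDR = Q_max / Q_min
TDR = 4152 / 835 = 4.97


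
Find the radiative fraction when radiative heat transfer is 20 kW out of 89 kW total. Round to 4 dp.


f_rad = Q_rad / Q_total
f_rad = 20 / 89 = 0.2247


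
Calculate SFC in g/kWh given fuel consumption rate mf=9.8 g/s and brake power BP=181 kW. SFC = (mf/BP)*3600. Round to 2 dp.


SFC = (mf / BP) * 3600
Rate = 9.8 / 181 = 0.054144 g/(s*kW)
SFC = 0.054144 * 3600 = 194.92 g/kWh


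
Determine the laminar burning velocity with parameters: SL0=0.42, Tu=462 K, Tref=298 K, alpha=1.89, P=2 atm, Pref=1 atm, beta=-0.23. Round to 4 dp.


SL = SL0 * (Tu/Tref)^alpha * (P/Pref)^beta
T ratio = 462/298 = 1.55033557
(T ratio)^alpha = 1.55033557^1.89 = 2.290364
(P/Pref)^beta = 2^(-0.23) = 0.852635
SL = 0.42 * 2.290364 * 0.852635 = 0.8202 m/s


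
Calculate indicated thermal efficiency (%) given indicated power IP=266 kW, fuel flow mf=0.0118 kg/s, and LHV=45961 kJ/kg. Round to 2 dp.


eta_ith = (IP / (mf * LHV)) * 100
Denominator = 0.0118 * 45961 = 542.3398 kW
eta_ith = (266 / 542.3398) * 100 = 49.05%


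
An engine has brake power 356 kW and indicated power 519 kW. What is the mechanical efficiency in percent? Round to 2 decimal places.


eta_mech = (BP / IP) * 100
Ratio = 356 / 519 = 0.6859
eta_mech = 0.6859 * 100 = 68.59%


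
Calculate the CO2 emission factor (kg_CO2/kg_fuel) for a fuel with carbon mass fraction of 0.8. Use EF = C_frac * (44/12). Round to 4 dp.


EF = C_frac * (M_CO2 / M_C)
EF = 0.8 * (44/12)
EF = 0.8 * 3.666667 = 2.9333 kg_CO2/kg_fuel


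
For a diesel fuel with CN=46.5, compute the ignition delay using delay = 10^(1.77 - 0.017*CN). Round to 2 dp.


delay = 10^(1.77 - 0.017*CN)
Exponent = 1.77 - 0.017*46.5 = 0.9795
delay = 10^0.9795 = 9.54 ms


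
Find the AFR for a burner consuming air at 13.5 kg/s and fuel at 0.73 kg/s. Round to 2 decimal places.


AFR = m_air / m_fuel
AFR = 13.5 / 0.73 = 18.49


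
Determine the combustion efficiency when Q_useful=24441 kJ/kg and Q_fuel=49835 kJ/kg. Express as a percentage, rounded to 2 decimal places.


Efficiency = (Q_useful / Q_fuel) * 100
Efficiency = (24441 / 49835) * 100
Efficiency = 0.4904 * 100 = 49.04%


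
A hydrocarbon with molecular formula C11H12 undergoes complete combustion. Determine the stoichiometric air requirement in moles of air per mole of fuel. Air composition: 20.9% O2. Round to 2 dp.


Balanced combustion: C11H12 + 14 O2 -> 11 CO2 + 6 H2O
O2 needed = C + H/4 = 11 + 12/4 = 14.00 moles
Air moles = O2 / 0.209 = 14.00 / 0.209 = 66.99 moles air


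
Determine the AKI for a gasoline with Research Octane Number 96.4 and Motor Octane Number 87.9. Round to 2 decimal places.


AKI = (RON + MON) / 2
AKI = (96.4 + 87.9) / 2
AKI = 184.3 / 2 = 92.15


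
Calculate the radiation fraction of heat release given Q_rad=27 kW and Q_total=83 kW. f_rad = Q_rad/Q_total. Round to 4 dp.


f_rad = Q_rad / Q_total
f_rad = 27 / 83 = 0.3253


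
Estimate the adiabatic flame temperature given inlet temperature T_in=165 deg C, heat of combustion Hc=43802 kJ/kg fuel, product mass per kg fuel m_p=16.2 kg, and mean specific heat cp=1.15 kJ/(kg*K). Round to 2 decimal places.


T_ad = T_in + Hc / (m_p * cp)
Denominator = 16.2 * 1.15 = 18.6300
Temperature rise = 43802 / 18.6300 = 2351.15 K
T_ad = 165 + 2351.15 = 2516.15 deg C


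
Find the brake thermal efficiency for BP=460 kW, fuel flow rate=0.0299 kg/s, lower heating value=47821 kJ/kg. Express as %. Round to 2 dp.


eta_BTE = (BP / (mf * LHV)) * 100
Denominator = 0.0299 * 47821 = 1429.8479 kW
eta_BTE = (460 / 1429.8479) * 100 = 32.17%


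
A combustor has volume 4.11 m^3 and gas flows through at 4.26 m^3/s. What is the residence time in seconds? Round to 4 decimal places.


tau = V / Q_flow
tau = 4.11 / 4.26 = 0.9648 s


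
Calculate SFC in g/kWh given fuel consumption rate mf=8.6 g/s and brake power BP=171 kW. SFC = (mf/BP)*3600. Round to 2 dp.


SFC = (mf / BP) * 3600
Rate = 8.6 / 171 = 0.050292 g/(s*kW)
SFC = 0.050292 * 3600 = 181.05 g/kWh


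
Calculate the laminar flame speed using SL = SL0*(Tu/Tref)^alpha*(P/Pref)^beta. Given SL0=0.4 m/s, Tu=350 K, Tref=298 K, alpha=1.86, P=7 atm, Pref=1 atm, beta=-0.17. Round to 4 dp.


SL = SL0 * (Tu/Tref)^alpha * (P/Pref)^beta
T ratio = 350/298 = 1.17449664
(T ratio)^alpha = 1.17449664^1.86 = 1.348728
(P/Pref)^beta = 7^(-0.17) = 0.718345
SL = 0.4 * 1.348728 * 0.718345 = 0.3875 m/s


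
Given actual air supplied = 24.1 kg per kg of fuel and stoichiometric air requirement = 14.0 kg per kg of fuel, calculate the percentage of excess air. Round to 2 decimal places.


Excess air = actual - stoichiometric = 24.1 - 14.0 = 10.10 kg/kg fuel
Excess air % = (excess / stoich) * 100 = (10.10 / 14.0) * 100 = 72.14%


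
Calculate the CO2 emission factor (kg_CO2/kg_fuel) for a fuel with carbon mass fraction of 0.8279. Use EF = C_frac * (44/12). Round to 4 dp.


EF = C_frac * (M_CO2 / M_C)
EF = 0.8279 * (44/12)
EF = 0.8279 * 3.666667 = 3.0356 kg_CO2/kg_fuel


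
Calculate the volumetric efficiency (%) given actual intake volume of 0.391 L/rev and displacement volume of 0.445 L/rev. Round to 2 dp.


eta_v = (V_actual / V_disp) * 100
Ratio = 0.391 / 0.445 = 0.8787
eta_v = 0.8787 * 100 = 87.87%


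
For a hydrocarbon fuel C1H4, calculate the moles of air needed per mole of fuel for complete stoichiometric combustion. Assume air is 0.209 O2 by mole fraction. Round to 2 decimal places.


Balanced combustion: C1H4 + 2 O2 -> 1 CO2 + 2 H2O
O2 needed = C + H/4 = 1 + 4/4 = 2.00 moles
Air moles = O2 / 0.209 = 2.00 / 0.209 = 9.57 moles air


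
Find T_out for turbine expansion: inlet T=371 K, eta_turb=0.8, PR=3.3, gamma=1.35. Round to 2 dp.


T_out = T_in * (1 - eta * (1 - PR^(-(gamma-1)/gamma)))
Exponent = -(1.35-1)/1.35 = -0.25925926
PR^exp = 3.3^(-0.25925926) = 0.73378775
Factor = 1 - 0.8*(1 - 0.73378775) = 0.78703020
T_out = 371 * 0.78703020 = 291.99 K
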